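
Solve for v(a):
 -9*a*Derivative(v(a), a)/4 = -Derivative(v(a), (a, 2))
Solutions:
 v(a) = C1 + C2*erfi(3*sqrt(2)*a/4)


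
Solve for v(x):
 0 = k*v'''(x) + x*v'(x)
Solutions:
 v(x) = C1 + Integral(C2*airyai(x*(-1/k)^(1/3)) + C3*airybi(x*(-1/k)^(1/3)), x)


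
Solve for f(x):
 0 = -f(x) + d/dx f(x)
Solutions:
 f(x) = C1*exp(x)


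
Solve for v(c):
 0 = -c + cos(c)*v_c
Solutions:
 v(c) = C1 + Integral(c/cos(c), c)


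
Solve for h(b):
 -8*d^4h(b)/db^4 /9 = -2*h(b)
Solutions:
 h(b) = C1*exp(-sqrt(6)*b/2) + C2*exp(sqrt(6)*b/2) + C3*sin(sqrt(6)*b/2) + C4*cos(sqrt(6)*b/2)


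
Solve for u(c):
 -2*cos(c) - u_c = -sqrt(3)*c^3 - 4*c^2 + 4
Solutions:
 u(c) = C1 + sqrt(3)*c^4/4 + 4*c^3/3 - 4*c - 2*sin(c)


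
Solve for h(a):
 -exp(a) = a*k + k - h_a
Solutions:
 h(a) = C1 + a^2*k/2 + a*k + exp(a)


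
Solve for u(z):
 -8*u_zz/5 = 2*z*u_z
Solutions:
 u(z) = C1 + C2*erf(sqrt(10)*z/4)


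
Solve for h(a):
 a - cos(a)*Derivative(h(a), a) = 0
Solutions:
 h(a) = C1 + Integral(a/cos(a), a)


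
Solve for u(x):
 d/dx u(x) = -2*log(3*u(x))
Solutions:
 Integral(1/(log(_y) + log(3)), (_y, u(x)))/2 = C1 - x


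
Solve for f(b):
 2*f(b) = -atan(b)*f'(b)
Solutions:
 f(b) = C1*exp(-2*Integral(1/atan(b), b))


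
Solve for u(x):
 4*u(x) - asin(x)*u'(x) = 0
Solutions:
 u(x) = C1*exp(4*Integral(1/asin(x), x))


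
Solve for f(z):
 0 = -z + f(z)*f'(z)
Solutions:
 f(z) = -sqrt(C1 + z^2)
 f(z) = sqrt(C1 + z^2)


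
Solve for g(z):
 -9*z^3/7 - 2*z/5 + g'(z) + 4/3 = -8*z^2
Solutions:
 g(z) = C1 + 9*z^4/28 - 8*z^3/3 + z^2/5 - 4*z/3


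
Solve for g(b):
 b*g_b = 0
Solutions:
 g(b) = C1


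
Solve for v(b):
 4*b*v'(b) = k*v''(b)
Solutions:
 v(b) = C1 + C2*erf(sqrt(2)*b*sqrt(-1/k))/sqrt(-1/k)


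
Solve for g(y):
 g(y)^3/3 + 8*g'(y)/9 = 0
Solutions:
 g(y) = -2*sqrt(-1/(C1 - 3*y))
 g(y) = 2*sqrt(-1/(C1 - 3*y))


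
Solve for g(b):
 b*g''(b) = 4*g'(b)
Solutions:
 g(b) = C1 + C2*b^5


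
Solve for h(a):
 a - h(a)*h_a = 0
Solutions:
 h(a) = -sqrt(C1 + a^2)
 h(a) = sqrt(C1 + a^2)


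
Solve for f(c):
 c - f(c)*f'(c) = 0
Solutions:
 f(c) = -sqrt(C1 + c^2)
 f(c) = sqrt(C1 + c^2)


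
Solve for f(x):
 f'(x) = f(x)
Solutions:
 f(x) = C1*exp(x)


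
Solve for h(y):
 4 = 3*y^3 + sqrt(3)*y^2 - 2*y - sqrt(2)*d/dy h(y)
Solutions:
 h(y) = C1 + 3*sqrt(2)*y^4/8 + sqrt(6)*y^3/6 - sqrt(2)*y^2/2 - 2*sqrt(2)*y


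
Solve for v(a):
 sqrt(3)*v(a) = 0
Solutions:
 v(a) = 0


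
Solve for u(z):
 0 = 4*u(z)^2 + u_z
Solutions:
 u(z) = 1/(C1 + 4*z)


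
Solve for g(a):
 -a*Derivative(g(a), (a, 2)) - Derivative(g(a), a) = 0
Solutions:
 g(a) = C1 + C2*log(a)


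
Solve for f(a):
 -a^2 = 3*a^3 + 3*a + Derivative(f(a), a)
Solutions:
 f(a) = C1 - 3*a^4/4 - a^3/3 - 3*a^2/2


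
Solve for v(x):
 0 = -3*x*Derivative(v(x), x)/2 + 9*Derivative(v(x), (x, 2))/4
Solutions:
 v(x) = C1 + C2*erfi(sqrt(3)*x/3)


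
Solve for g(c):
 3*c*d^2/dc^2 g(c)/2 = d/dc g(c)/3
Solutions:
 g(c) = C1 + C2*c^(11/9)


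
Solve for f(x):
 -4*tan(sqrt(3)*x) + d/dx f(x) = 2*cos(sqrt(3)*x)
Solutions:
 f(x) = C1 - 4*sqrt(3)*log(cos(sqrt(3)*x))/3 + 2*sqrt(3)*sin(sqrt(3)*x)/3


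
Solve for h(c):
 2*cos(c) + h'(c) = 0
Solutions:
 h(c) = C1 - 2*sin(c)


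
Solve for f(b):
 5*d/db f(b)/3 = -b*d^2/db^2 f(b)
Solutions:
 f(b) = C1 + C2/b^(2/3)


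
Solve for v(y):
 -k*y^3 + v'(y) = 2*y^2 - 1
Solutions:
 v(y) = C1 + k*y^4/4 + 2*y^3/3 - y


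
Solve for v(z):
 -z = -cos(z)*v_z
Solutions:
 v(z) = C1 + Integral(z/cos(z), z)


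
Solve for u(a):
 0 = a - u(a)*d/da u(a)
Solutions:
 u(a) = -sqrt(C1 + a^2)
 u(a) = sqrt(C1 + a^2)


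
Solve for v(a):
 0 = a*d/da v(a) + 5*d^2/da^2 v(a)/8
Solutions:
 v(a) = C1 + C2*erf(2*sqrt(5)*a/5)


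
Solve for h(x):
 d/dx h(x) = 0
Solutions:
 h(x) = C1


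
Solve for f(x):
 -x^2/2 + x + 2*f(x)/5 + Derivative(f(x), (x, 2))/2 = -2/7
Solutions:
 f(x) = C1*sin(2*sqrt(5)*x/5) + C2*cos(2*sqrt(5)*x/5) + 5*x^2/4 - 5*x/2 - 215/56


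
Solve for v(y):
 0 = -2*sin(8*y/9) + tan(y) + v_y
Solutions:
 v(y) = C1 + log(cos(y)) - 9*cos(8*y/9)/4


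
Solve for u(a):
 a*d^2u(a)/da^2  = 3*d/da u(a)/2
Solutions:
 u(a) = C1 + C2*a^(5/2)


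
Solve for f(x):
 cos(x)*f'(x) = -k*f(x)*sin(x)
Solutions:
 f(x) = C1*exp(k*log(cos(x)))


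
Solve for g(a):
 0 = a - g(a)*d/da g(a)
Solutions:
 g(a) = -sqrt(C1 + a^2)
 g(a) = sqrt(C1 + a^2)


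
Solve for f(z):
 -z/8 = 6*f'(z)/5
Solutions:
 f(z) = C1 - 5*z^2/96


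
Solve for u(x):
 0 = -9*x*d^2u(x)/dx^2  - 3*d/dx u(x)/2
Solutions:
 u(x) = C1 + C2*x^(5/6)


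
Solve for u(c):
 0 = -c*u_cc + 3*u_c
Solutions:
 u(c) = C1 + C2*c^4


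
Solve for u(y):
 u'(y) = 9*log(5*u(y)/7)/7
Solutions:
 -7*Integral(1/(log(_y) - log(7) + log(5)), (_y, u(y)))/9 = C1 - y


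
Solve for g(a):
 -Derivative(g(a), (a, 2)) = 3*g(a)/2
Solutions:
 g(a) = C1*sin(sqrt(6)*a/2) + C2*cos(sqrt(6)*a/2)


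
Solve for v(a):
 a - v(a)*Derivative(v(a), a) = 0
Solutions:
 v(a) = -sqrt(C1 + a^2)
 v(a) = sqrt(C1 + a^2)


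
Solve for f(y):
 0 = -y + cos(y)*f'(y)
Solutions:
 f(y) = C1 + Integral(y/cos(y), y)


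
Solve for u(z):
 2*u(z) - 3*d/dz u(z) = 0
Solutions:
 u(z) = C1*exp(2*z/3)


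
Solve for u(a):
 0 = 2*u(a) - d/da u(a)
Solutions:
 u(a) = C1*exp(2*a)


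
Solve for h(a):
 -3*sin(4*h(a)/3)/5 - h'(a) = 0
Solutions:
 3*a/5 + 3*log(cos(4*h(a)/3) - 1)/8 - 3*log(cos(4*h(a)/3) + 1)/8 = C1


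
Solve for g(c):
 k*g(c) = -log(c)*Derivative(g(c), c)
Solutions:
 g(c) = C1*exp(-k*li(c))


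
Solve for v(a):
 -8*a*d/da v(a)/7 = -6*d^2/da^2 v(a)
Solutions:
 v(a) = C1 + C2*erfi(sqrt(42)*a/21)


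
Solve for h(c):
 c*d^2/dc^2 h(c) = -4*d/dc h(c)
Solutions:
 h(c) = C1 + C2/c^3


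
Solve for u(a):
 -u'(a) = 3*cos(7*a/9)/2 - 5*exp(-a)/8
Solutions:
 u(a) = C1 - 27*sin(7*a/9)/14 - 5*exp(-a)/8


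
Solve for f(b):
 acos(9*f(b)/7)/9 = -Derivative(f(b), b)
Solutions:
 Integral(1/acos(9*_y/7), (_y, f(b))) = C1 - b/9


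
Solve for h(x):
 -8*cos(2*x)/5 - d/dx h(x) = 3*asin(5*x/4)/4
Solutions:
 h(x) = C1 - 3*x*asin(5*x/4)/4 - 3*sqrt(16 - 25*x^2)/20 - 4*sin(2*x)/5


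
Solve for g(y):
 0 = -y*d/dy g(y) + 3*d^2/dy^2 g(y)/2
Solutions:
 g(y) = C1 + C2*erfi(sqrt(3)*y/3)


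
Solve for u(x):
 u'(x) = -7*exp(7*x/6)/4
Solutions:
 u(x) = C1 - 3*exp(7*x/6)/2


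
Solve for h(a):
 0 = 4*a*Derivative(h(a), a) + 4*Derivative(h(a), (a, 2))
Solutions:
 h(a) = C1 + C2*erf(sqrt(2)*a/2)


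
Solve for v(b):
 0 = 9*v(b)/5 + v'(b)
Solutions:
 v(b) = C1*exp(-9*b/5)


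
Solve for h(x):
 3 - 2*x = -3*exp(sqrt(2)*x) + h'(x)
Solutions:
 h(x) = C1 - x^2 + 3*x + 3*sqrt(2)*exp(sqrt(2)*x)/2


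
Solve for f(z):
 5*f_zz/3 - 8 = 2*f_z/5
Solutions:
 f(z) = C1 + C2*exp(6*z/25) - 20*z


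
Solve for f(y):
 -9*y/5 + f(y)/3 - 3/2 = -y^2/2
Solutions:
 f(y) = -3*y^2/2 + 27*y/5 + 9/2


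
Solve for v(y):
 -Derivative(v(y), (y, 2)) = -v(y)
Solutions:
 v(y) = C1*exp(-y) + C2*exp(y)


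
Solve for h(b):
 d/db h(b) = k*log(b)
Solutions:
 h(b) = C1 + b*k*log(b) - b*k


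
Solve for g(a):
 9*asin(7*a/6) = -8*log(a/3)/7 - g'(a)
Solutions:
 g(a) = C1 - 8*a*log(a)/7 - 9*a*asin(7*a/6) + 8*a/7 + 8*a*log(3)/7 - 9*sqrt(36 - 49*a^2)/7


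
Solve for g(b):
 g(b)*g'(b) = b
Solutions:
 g(b) = -sqrt(C1 + b^2)
 g(b) = sqrt(C1 + b^2)


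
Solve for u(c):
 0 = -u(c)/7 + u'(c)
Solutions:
 u(c) = C1*exp(c/7)


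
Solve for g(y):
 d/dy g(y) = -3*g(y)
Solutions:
 g(y) = C1*exp(-3*y)


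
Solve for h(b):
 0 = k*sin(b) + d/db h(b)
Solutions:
 h(b) = C1 + k*cos(b)


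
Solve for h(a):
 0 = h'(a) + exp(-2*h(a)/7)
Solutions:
 h(a) = 7*log(-sqrt(C1 - a)) - 7*log(7) + 7*log(14)/2
 h(a) = 7*log(C1 - a)/2 - 7*log(7) + 7*log(14)/2


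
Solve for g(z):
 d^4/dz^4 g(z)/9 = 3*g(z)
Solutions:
 g(z) = C1*exp(-3^(3/4)*z) + C2*exp(3^(3/4)*z) + C3*sin(3^(3/4)*z) + C4*cos(3^(3/4)*z)


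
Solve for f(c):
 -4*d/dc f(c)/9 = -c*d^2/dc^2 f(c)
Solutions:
 f(c) = C1 + C2*c^(13/9)


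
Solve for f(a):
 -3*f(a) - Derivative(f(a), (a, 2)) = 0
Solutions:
 f(a) = C1*sin(sqrt(3)*a) + C2*cos(sqrt(3)*a)


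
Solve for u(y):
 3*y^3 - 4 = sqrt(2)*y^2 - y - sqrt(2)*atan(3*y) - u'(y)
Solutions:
 u(y) = C1 - 3*y^4/4 + sqrt(2)*y^3/3 - y^2/2 + 4*y - sqrt(2)*(y*atan(3*y) - log(9*y^2 + 1)/6)


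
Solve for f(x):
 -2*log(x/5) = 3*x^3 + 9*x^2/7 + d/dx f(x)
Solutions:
 f(x) = C1 - 3*x^4/4 - 3*x^3/7 - 2*x*log(x) + 2*x + 2*x*log(5)


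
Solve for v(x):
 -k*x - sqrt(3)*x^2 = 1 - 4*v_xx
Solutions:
 v(x) = C1 + C2*x + k*x^3/24 + sqrt(3)*x^4/48 + x^2/8


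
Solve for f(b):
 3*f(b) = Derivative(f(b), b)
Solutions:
 f(b) = C1*exp(3*b)


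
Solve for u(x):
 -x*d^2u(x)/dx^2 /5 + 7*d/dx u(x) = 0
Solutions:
 u(x) = C1 + C2*x^36


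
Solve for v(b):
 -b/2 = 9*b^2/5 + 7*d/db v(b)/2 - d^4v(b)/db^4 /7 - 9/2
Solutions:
 v(b) = C1 + C4*exp(14^(2/3)*b/2) - 6*b^3/35 - b^2/14 + 9*b/7 + (C2*sin(14^(2/3)*sqrt(3)*b/4) + C3*cos(14^(2/3)*sqrt(3)*b/4))*exp(-14^(2/3)*b/4)


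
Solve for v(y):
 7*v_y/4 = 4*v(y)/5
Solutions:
 v(y) = C1*exp(16*y/35)


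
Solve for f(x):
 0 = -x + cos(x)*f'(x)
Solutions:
 f(x) = C1 + Integral(x/cos(x), x)


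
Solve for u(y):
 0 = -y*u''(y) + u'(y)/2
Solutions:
 u(y) = C1 + C2*y^(3/2)


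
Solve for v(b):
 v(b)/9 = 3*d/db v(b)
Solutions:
 v(b) = C1*exp(b/27)


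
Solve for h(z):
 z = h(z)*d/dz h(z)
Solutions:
 h(z) = -sqrt(C1 + z^2)
 h(z) = sqrt(C1 + z^2)


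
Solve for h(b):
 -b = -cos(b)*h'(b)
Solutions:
 h(b) = C1 + Integral(b/cos(b), b)


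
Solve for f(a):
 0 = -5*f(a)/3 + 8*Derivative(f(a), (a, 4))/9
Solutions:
 f(a) = C1*exp(-30^(1/4)*a/2) + C2*exp(30^(1/4)*a/2) + C3*sin(30^(1/4)*a/2) + C4*cos(30^(1/4)*a/2)


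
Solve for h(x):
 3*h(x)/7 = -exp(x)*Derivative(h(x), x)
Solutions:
 h(x) = C1*exp(3*exp(-x)/7)


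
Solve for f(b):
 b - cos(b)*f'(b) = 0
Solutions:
 f(b) = C1 + Integral(b/cos(b), b)


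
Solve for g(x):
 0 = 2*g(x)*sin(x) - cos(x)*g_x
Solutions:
 g(x) = C1/cos(x)^2


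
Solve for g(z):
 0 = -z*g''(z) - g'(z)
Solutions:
 g(z) = C1 + C2*log(z)


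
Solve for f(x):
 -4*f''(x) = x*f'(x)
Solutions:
 f(x) = C1 + C2*erf(sqrt(2)*x/4)


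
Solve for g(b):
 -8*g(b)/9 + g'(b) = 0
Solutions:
 g(b) = C1*exp(8*b/9)


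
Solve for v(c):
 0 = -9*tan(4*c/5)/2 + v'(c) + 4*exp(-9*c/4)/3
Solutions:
 v(c) = C1 + 45*log(tan(4*c/5)^2 + 1)/16 + 16*exp(-9*c/4)/27


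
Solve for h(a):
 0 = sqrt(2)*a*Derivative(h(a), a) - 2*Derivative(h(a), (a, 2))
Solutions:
 h(a) = C1 + C2*erfi(2^(1/4)*a/2)


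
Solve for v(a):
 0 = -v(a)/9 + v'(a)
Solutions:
 v(a) = C1*exp(a/9)


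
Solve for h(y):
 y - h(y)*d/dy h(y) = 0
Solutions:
 h(y) = -sqrt(C1 + y^2)
 h(y) = sqrt(C1 + y^2)


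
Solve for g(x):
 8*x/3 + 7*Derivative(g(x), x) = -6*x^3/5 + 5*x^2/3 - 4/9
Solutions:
 g(x) = C1 - 3*x^4/70 + 5*x^3/63 - 4*x^2/21 - 4*x/63


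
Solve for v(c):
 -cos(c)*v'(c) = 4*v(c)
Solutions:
 v(c) = C1*(sin(c)^2 - 2*sin(c) + 1)/(sin(c)^2 + 2*sin(c) + 1)


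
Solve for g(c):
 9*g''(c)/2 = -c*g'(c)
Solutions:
 g(c) = C1 + C2*erf(c/3)


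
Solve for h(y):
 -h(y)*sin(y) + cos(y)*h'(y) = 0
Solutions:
 h(y) = C1/cos(y)


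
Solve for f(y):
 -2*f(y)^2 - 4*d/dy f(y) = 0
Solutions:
 f(y) = 2/(C1 + y)


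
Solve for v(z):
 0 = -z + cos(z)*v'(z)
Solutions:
 v(z) = C1 + Integral(z/cos(z), z)


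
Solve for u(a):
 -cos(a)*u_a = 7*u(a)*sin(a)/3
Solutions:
 u(a) = C1*cos(a)^(7/3)


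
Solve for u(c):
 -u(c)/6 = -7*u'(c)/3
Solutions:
 u(c) = C1*exp(c/14)


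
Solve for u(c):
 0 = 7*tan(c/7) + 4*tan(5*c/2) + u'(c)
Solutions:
 u(c) = C1 + 49*log(cos(c/7)) + 8*log(cos(5*c/2))/5


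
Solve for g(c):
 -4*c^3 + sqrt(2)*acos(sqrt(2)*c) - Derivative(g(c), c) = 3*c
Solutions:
 g(c) = C1 - c^4 - 3*c^2/2 + sqrt(2)*(c*acos(sqrt(2)*c) - sqrt(2)*sqrt(1 - 2*c^2)/2)


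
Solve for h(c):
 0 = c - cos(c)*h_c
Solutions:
 h(c) = C1 + Integral(c/cos(c), c)


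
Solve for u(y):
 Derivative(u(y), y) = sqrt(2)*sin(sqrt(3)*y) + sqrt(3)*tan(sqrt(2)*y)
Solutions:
 u(y) = C1 - sqrt(6)*log(cos(sqrt(2)*y))/2 - sqrt(6)*cos(sqrt(3)*y)/3


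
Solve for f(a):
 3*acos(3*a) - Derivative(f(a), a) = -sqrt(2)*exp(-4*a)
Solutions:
 f(a) = C1 + 3*a*acos(3*a) - sqrt(1 - 9*a^2) - sqrt(2)*exp(-4*a)/4


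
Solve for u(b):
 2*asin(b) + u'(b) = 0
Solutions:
 u(b) = C1 - 2*b*asin(b) - 2*sqrt(1 - b^2)


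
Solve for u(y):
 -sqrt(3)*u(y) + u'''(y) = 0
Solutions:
 u(y) = C3*exp(3^(1/6)*y) + (C1*sin(3^(2/3)*y/2) + C2*cos(3^(2/3)*y/2))*exp(-3^(1/6)*y/2)


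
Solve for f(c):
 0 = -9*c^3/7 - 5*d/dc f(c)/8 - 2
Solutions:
 f(c) = C1 - 18*c^4/35 - 16*c/5


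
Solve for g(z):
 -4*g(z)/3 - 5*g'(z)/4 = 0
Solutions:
 g(z) = C1*exp(-16*z/15)


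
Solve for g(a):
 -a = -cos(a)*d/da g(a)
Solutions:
 g(a) = C1 + Integral(a/cos(a), a)


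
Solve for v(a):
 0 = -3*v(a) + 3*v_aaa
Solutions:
 v(a) = C3*exp(a) + (C1*sin(sqrt(3)*a/2) + C2*cos(sqrt(3)*a/2))*exp(-a/2)


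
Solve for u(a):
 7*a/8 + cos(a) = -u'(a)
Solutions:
 u(a) = C1 - 7*a^2/16 - sin(a)


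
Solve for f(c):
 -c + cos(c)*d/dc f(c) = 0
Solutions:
 f(c) = C1 + Integral(c/cos(c), c)


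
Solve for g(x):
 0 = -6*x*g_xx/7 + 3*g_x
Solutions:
 g(x) = C1 + C2*x^(9/2)


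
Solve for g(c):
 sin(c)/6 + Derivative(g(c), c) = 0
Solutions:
 g(c) = C1 + cos(c)/6


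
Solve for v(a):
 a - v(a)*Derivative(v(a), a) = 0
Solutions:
 v(a) = -sqrt(C1 + a^2)
 v(a) = sqrt(C1 + a^2)


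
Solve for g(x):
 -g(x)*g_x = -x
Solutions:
 g(x) = -sqrt(C1 + x^2)
 g(x) = sqrt(C1 + x^2)


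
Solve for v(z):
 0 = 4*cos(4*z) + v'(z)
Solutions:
 v(z) = C1 - sin(4*z)


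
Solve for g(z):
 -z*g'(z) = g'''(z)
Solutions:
 g(z) = C1 + Integral(C2*airyai(-z) + C3*airybi(-z), z)


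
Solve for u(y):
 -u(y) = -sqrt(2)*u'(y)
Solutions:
 u(y) = C1*exp(sqrt(2)*y/2)


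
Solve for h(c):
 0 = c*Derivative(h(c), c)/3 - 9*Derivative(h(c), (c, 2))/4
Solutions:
 h(c) = C1 + C2*erfi(sqrt(6)*c/9)


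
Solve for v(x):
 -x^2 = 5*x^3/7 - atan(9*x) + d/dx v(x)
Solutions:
 v(x) = C1 - 5*x^4/28 - x^3/3 + x*atan(9*x) - log(81*x^2 + 1)/18


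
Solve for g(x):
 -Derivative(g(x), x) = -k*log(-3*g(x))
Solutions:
 Integral(1/(log(-_y) + log(3)), (_y, g(x))) = C1 + k*x


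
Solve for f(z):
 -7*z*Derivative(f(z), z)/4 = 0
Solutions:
 f(z) = C1


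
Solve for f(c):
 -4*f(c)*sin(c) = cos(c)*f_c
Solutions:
 f(c) = C1*cos(c)^4


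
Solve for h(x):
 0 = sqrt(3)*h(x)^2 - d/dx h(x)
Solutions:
 h(x) = -1/(C1 + sqrt(3)*x)


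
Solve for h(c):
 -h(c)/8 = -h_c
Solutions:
 h(c) = C1*exp(c/8)


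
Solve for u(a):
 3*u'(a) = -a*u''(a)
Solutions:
 u(a) = C1 + C2/a^2


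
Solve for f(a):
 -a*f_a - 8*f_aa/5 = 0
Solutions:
 f(a) = C1 + C2*erf(sqrt(5)*a/4)


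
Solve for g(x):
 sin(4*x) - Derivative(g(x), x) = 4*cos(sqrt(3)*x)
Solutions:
 g(x) = C1 - 4*sqrt(3)*sin(sqrt(3)*x)/3 - cos(4*x)/4


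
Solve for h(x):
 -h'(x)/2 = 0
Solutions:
 h(x) = C1


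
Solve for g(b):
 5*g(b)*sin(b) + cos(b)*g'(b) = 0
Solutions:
 g(b) = C1*cos(b)^5


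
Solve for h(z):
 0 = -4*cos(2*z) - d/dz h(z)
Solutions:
 h(z) = C1 - 2*sin(2*z)


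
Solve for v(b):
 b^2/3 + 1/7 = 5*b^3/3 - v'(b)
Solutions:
 v(b) = C1 + 5*b^4/12 - b^3/9 - b/7


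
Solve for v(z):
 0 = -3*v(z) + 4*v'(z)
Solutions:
 v(z) = C1*exp(3*z/4)


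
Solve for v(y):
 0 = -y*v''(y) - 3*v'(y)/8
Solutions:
 v(y) = C1 + C2*y^(5/8)


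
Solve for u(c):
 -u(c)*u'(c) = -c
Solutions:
 u(c) = -sqrt(C1 + c^2)
 u(c) = sqrt(C1 + c^2)


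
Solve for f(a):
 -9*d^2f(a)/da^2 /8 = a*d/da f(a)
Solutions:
 f(a) = C1 + C2*erf(2*a/3)


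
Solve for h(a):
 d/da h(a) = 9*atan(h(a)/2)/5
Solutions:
 Integral(1/atan(_y/2), (_y, h(a))) = C1 + 9*a/5


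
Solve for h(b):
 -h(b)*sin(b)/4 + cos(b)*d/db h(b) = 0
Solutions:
 h(b) = C1/cos(b)^(1/4)


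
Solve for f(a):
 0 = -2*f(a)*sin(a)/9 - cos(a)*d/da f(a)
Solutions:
 f(a) = C1*cos(a)^(2/9)


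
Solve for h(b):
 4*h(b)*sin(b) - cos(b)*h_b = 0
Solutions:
 h(b) = C1/cos(b)^4


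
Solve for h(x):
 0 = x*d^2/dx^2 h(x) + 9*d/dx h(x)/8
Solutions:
 h(x) = C1 + C2/x^(1/8)


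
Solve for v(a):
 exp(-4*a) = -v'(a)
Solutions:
 v(a) = C1 + exp(-4*a)/4


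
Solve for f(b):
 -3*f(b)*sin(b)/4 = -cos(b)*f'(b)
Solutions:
 f(b) = C1/cos(b)^(3/4)


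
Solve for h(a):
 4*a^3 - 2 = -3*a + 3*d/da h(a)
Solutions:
 h(a) = C1 + a^4/3 + a^2/2 - 2*a/3


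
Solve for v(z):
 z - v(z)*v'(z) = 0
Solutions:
 v(z) = -sqrt(C1 + z^2)
 v(z) = sqrt(C1 + z^2)


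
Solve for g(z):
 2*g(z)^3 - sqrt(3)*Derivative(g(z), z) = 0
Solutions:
 g(z) = -sqrt(6)*sqrt(-1/(C1 + 2*sqrt(3)*z))/2
 g(z) = sqrt(6)*sqrt(-1/(C1 + 2*sqrt(3)*z))/2


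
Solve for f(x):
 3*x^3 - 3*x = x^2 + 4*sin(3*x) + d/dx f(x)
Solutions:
 f(x) = C1 + 3*x^4/4 - x^3/3 - 3*x^2/2 + 4*cos(3*x)/3


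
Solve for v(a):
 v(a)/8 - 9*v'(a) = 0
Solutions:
 v(a) = C1*exp(a/72)


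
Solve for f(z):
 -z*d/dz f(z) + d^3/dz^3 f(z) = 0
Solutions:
 f(z) = C1 + Integral(C2*airyai(z) + C3*airybi(z), z)


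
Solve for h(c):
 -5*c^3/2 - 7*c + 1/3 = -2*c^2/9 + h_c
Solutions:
 h(c) = C1 - 5*c^4/8 + 2*c^3/27 - 7*c^2/2 + c/3


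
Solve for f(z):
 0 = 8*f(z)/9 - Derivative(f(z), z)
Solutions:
 f(z) = C1*exp(8*z/9)


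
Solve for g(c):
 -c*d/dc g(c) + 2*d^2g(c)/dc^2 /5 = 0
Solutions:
 g(c) = C1 + C2*erfi(sqrt(5)*c/2)


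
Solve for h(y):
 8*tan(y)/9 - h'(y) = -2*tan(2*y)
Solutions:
 h(y) = C1 - 8*log(cos(y))/9 - log(cos(2*y))


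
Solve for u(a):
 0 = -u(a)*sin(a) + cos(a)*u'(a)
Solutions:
 u(a) = C1/cos(a)


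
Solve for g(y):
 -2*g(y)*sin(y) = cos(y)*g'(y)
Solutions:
 g(y) = C1*cos(y)^2


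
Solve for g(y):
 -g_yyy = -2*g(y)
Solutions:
 g(y) = C3*exp(2^(1/3)*y) + (C1*sin(2^(1/3)*sqrt(3)*y/2) + C2*cos(2^(1/3)*sqrt(3)*y/2))*exp(-2^(1/3)*y/2)


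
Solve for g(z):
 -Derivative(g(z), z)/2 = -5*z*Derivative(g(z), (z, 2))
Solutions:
 g(z) = C1 + C2*z^(11/10)


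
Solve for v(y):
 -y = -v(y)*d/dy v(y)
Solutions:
 v(y) = -sqrt(C1 + y^2)
 v(y) = sqrt(C1 + y^2)


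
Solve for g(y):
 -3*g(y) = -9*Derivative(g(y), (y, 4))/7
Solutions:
 g(y) = C1*exp(-3^(3/4)*7^(1/4)*y/3) + C2*exp(3^(3/4)*7^(1/4)*y/3) + C3*sin(3^(3/4)*7^(1/4)*y/3) + C4*cos(3^(3/4)*7^(1/4)*y/3)


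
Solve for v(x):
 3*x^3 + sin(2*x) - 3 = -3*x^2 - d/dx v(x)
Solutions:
 v(x) = C1 - 3*x^4/4 - x^3 + 3*x + cos(2*x)/2


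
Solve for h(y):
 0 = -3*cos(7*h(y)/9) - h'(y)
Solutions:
 3*y - 9*log(sin(7*h(y)/9) - 1)/14 + 9*log(sin(7*h(y)/9) + 1)/14 = C1


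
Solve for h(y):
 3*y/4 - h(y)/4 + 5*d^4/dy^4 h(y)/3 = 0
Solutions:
 h(y) = C1*exp(-sqrt(2)*3^(1/4)*5^(3/4)*y/10) + C2*exp(sqrt(2)*3^(1/4)*5^(3/4)*y/10) + C3*sin(sqrt(2)*3^(1/4)*5^(3/4)*y/10) + C4*cos(sqrt(2)*3^(1/4)*5^(3/4)*y/10) + 3*y


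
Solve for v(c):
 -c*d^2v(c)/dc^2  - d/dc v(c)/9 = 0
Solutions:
 v(c) = C1 + C2*c^(8/9)


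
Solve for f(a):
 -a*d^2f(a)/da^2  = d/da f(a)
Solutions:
 f(a) = C1 + C2*log(a)


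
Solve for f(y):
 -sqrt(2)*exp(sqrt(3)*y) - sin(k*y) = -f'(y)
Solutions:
 f(y) = C1 + sqrt(6)*exp(sqrt(3)*y)/3 - cos(k*y)/k


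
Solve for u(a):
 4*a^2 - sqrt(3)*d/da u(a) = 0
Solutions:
 u(a) = C1 + 4*sqrt(3)*a^3/9


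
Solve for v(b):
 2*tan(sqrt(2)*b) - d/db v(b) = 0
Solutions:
 v(b) = C1 - sqrt(2)*log(cos(sqrt(2)*b))


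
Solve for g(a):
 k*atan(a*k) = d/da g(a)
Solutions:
 g(a) = C1 + k*Piecewise((a*atan(a*k) - log(a^2*k^2 + 1)/(2*k), Ne(k, 0)), (0, True))


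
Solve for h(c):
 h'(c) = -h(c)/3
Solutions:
 h(c) = C1*exp(-c/3)


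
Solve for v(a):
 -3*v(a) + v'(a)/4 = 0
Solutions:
 v(a) = C1*exp(12*a)


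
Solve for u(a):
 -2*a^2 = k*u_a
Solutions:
 u(a) = C1 - 2*a^3/(3*k)


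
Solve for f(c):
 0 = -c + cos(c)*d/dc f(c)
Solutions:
 f(c) = C1 + Integral(c/cos(c), c)


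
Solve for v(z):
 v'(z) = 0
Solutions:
 v(z) = C1


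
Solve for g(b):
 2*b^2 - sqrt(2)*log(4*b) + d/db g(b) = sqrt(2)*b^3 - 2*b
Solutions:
 g(b) = C1 + sqrt(2)*b^4/4 - 2*b^3/3 - b^2 + sqrt(2)*b*log(b) - sqrt(2)*b + 2*sqrt(2)*b*log(2)


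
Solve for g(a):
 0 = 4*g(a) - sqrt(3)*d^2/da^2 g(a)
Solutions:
 g(a) = C1*exp(-2*3^(3/4)*a/3) + C2*exp(2*3^(3/4)*a/3)


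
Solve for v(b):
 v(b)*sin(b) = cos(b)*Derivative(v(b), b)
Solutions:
 v(b) = C1/cos(b)


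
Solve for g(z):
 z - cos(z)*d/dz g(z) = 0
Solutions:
 g(z) = C1 + Integral(z/cos(z), z)


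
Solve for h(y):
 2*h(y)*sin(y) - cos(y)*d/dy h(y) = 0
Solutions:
 h(y) = C1/cos(y)^2


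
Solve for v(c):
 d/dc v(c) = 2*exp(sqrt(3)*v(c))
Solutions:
 v(c) = sqrt(3)*(2*log(-1/(C1 + 2*c)) - log(3))/6


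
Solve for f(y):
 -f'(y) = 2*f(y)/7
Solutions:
 f(y) = C1*exp(-2*y/7)


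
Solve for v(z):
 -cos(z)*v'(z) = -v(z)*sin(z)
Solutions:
 v(z) = C1/cos(z)


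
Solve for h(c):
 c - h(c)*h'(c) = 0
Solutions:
 h(c) = -sqrt(C1 + c^2)
 h(c) = sqrt(C1 + c^2)


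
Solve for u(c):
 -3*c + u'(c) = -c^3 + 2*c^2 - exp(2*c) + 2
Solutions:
 u(c) = C1 - c^4/4 + 2*c^3/3 + 3*c^2/2 + 2*c - exp(2*c)/2


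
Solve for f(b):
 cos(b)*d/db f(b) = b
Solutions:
 f(b) = C1 + Integral(b/cos(b), b)


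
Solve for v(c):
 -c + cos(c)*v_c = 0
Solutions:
 v(c) = C1 + Integral(c/cos(c), c)


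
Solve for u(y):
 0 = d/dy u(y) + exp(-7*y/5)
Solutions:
 u(y) = C1 + 5*exp(-7*y/5)/7


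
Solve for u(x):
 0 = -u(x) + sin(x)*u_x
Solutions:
 u(x) = C1*sqrt(cos(x) - 1)/sqrt(cos(x) + 1)


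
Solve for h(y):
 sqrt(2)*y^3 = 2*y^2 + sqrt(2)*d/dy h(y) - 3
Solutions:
 h(y) = C1 + y^4/4 - sqrt(2)*y^3/3 + 3*sqrt(2)*y/2


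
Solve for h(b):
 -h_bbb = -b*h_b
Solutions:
 h(b) = C1 + Integral(C2*airyai(b) + C3*airybi(b), b)


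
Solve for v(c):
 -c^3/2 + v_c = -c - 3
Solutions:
 v(c) = C1 + c^4/8 - c^2/2 - 3*c


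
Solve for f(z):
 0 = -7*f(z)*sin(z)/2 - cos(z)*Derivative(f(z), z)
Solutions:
 f(z) = C1*cos(z)^(7/2)


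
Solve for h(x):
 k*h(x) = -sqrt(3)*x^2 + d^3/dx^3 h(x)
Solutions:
 h(x) = C1*exp(k^(1/3)*x) + C2*exp(k^(1/3)*x*(-1 + sqrt(3)*I)/2) + C3*exp(-k^(1/3)*x*(1 + sqrt(3)*I)/2) - sqrt(3)*x^2/k


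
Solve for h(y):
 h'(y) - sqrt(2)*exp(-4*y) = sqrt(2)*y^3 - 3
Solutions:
 h(y) = C1 + sqrt(2)*y^4/4 - 3*y - sqrt(2)*exp(-4*y)/4


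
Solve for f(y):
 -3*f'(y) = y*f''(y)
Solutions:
 f(y) = C1 + C2/y^2


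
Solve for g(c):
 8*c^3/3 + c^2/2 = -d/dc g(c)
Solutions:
 g(c) = C1 - 2*c^4/3 - c^3/6


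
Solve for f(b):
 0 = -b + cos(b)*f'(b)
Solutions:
 f(b) = C1 + Integral(b/cos(b), b)


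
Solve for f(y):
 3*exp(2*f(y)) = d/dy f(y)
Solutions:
 f(y) = log(-sqrt(-1/(C1 + 3*y))) - log(2)/2
 f(y) = log(-1/(C1 + 3*y))/2 - log(2)/2


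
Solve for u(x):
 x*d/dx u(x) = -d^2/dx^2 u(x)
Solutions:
 u(x) = C1 + C2*erf(sqrt(2)*x/2)


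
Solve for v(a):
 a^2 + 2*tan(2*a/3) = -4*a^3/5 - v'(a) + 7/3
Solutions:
 v(a) = C1 - a^4/5 - a^3/3 + 7*a/3 + 3*log(cos(2*a/3))


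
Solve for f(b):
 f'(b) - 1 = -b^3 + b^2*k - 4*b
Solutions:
 f(b) = C1 - b^4/4 + b^3*k/3 - 2*b^2 + b


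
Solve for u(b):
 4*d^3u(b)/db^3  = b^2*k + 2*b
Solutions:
 u(b) = C1 + C2*b + C3*b^2 + b^5*k/240 + b^4/48


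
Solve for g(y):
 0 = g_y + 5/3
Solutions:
 g(y) = C1 - 5*y/3


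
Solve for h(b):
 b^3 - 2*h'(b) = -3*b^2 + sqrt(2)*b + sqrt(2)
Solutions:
 h(b) = C1 + b^4/8 + b^3/2 - sqrt(2)*b^2/4 - sqrt(2)*b/2


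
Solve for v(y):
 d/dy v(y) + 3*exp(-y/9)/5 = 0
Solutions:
 v(y) = C1 + 27*exp(-y/9)/5


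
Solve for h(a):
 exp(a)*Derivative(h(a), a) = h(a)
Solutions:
 h(a) = C1*exp(-exp(-a))


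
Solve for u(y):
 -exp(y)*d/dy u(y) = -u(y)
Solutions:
 u(y) = C1*exp(-exp(-y))


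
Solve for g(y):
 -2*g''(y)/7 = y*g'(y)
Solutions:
 g(y) = C1 + C2*erf(sqrt(7)*y/2)


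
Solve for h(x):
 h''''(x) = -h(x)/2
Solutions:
 h(x) = (C1*sin(2^(1/4)*x/2) + C2*cos(2^(1/4)*x/2))*exp(-2^(1/4)*x/2) + (C3*sin(2^(1/4)*x/2) + C4*cos(2^(1/4)*x/2))*exp(2^(1/4)*x/2)


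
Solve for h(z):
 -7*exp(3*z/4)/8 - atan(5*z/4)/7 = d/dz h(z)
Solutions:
 h(z) = C1 - z*atan(5*z/4)/7 - 7*exp(3*z/4)/6 + 2*log(25*z^2 + 16)/35


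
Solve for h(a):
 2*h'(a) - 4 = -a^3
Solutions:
 h(a) = C1 - a^4/8 + 2*a


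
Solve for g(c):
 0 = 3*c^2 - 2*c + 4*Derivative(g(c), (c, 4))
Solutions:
 g(c) = C1 + C2*c + C3*c^2 + C4*c^3 - c^6/480 + c^5/240


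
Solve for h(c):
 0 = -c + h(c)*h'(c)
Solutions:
 h(c) = -sqrt(C1 + c^2)
 h(c) = sqrt(C1 + c^2)


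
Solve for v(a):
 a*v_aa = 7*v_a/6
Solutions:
 v(a) = C1 + C2*a^(13/6)


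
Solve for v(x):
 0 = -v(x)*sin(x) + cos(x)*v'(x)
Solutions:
 v(x) = C1/cos(x)


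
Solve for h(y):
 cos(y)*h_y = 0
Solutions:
 h(y) = C1


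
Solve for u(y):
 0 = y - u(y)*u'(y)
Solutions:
 u(y) = -sqrt(C1 + y^2)
 u(y) = sqrt(C1 + y^2)


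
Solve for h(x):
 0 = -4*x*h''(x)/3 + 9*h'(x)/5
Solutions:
 h(x) = C1 + C2*x^(47/20)


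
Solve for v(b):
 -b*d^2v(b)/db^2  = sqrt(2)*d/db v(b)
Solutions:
 v(b) = C1 + C2*b^(1 - sqrt(2))


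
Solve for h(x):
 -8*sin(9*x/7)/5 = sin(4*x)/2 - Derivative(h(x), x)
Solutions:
 h(x) = C1 - 56*cos(9*x/7)/45 - cos(4*x)/8


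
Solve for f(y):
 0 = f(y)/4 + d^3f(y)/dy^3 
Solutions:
 f(y) = C3*exp(-2^(1/3)*y/2) + (C1*sin(2^(1/3)*sqrt(3)*y/4) + C2*cos(2^(1/3)*sqrt(3)*y/4))*exp(2^(1/3)*y/4)


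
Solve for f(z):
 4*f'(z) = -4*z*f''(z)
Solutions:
 f(z) = C1 + C2*log(z)


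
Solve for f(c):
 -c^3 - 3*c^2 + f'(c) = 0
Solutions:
 f(c) = C1 + c^4/4 + c^3


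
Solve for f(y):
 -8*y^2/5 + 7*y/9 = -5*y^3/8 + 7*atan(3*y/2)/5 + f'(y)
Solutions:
 f(y) = C1 + 5*y^4/32 - 8*y^3/15 + 7*y^2/18 - 7*y*atan(3*y/2)/5 + 7*log(9*y^2 + 4)/15


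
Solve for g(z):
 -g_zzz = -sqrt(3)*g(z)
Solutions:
 g(z) = C3*exp(3^(1/6)*z) + (C1*sin(3^(2/3)*z/2) + C2*cos(3^(2/3)*z/2))*exp(-3^(1/6)*z/2)


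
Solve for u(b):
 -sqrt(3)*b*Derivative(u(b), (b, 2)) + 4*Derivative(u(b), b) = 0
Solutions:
 u(b) = C1 + C2*b^(1 + 4*sqrt(3)/3)


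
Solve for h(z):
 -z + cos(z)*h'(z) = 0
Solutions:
 h(z) = C1 + Integral(z/cos(z), z)


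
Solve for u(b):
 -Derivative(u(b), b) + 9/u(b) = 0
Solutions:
 u(b) = -sqrt(C1 + 18*b)
 u(b) = sqrt(C1 + 18*b)


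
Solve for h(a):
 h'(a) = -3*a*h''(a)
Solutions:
 h(a) = C1 + C2*a^(2/3)


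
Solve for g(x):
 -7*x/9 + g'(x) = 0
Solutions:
 g(x) = C1 + 7*x^2/18


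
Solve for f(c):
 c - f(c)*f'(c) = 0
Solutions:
 f(c) = -sqrt(C1 + c^2)
 f(c) = sqrt(C1 + c^2)


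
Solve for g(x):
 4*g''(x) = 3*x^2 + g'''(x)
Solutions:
 g(x) = C1 + C2*x + C3*exp(4*x) + x^4/16 + x^3/16 + 3*x^2/64


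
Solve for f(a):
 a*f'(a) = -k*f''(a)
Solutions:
 f(a) = C1 + C2*sqrt(k)*erf(sqrt(2)*a*sqrt(1/k)/2)


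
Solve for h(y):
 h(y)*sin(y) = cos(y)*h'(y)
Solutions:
 h(y) = C1/cos(y)


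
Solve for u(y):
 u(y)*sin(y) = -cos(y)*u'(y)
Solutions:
 u(y) = C1*cos(y)


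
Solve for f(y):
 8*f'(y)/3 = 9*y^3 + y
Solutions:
 f(y) = C1 + 27*y^4/32 + 3*y^2/16


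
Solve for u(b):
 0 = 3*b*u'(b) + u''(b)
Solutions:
 u(b) = C1 + C2*erf(sqrt(6)*b/2)


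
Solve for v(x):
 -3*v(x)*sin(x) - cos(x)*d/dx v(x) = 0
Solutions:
 v(x) = C1*cos(x)^3


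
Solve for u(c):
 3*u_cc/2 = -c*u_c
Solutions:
 u(c) = C1 + C2*erf(sqrt(3)*c/3)


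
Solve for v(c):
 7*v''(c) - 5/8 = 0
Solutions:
 v(c) = C1 + C2*c + 5*c^2/112


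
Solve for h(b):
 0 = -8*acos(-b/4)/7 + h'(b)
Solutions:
 h(b) = C1 + 8*b*acos(-b/4)/7 + 8*sqrt(16 - b^2)/7


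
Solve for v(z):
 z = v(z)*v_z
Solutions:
 v(z) = -sqrt(C1 + z^2)
 v(z) = sqrt(C1 + z^2)


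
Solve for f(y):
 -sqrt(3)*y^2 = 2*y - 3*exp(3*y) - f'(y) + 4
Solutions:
 f(y) = C1 + sqrt(3)*y^3/3 + y^2 + 4*y - exp(3*y)


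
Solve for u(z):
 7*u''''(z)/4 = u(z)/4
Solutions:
 u(z) = C1*exp(-7^(3/4)*z/7) + C2*exp(7^(3/4)*z/7) + C3*sin(7^(3/4)*z/7) + C4*cos(7^(3/4)*z/7)


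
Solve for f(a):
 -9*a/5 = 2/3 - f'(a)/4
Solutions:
 f(a) = C1 + 18*a^2/5 + 8*a/3


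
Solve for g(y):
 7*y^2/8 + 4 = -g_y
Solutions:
 g(y) = C1 - 7*y^3/24 - 4*y


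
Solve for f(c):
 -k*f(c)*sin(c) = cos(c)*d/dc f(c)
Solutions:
 f(c) = C1*exp(k*log(cos(c)))


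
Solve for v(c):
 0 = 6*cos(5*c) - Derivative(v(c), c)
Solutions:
 v(c) = C1 + 6*sin(5*c)/5


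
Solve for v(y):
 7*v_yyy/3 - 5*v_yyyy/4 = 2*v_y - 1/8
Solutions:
 v(y) = C1 + C2*exp(y*(392*2^(1/3)/(135*sqrt(7249) + 12737)^(1/3) + 2^(2/3)*(135*sqrt(7249) + 12737)^(1/3) + 56)/90)*sin(2^(1/3)*sqrt(3)*y*(-2^(1/3)*(135*sqrt(7249) + 12737)^(1/3) + 392/(135*sqrt(7249) + 12737)^(1/3))/90) + C3*exp(y*(392*2^(1/3)/(135*sqrt(7249) + 12737)^(1/3) + 2^(2/3)*(135*sqrt(7249) + 12737)^(1/3) + 56)/90)*cos(2^(1/3)*sqrt(3)*y*(-2^(1/3)*(135*sqrt(7249) + 12737)^(1/3) + 392/(135*sqrt(7249) + 12737)^(1/3))/90) + C4*exp(y*(-2^(2/3)*(135*sqrt(7249) + 12737)^(1/3) - 392*2^(1/3)/(135*sqrt(7249) + 12737)^(1/3) + 28)/45) + y/16


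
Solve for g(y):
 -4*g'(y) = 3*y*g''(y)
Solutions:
 g(y) = C1 + C2/y^(1/3)


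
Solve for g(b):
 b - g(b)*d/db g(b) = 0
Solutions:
 g(b) = -sqrt(C1 + b^2)
 g(b) = sqrt(C1 + b^2)


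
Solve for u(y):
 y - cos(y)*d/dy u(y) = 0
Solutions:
 u(y) = C1 + Integral(y/cos(y), y)


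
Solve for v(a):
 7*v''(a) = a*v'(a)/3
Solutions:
 v(a) = C1 + C2*erfi(sqrt(42)*a/42)


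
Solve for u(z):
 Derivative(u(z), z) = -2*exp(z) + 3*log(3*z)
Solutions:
 u(z) = C1 + 3*z*log(z) + 3*z*(-1 + log(3)) - 2*exp(z)


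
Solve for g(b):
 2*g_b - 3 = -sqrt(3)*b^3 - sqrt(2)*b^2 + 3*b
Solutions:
 g(b) = C1 - sqrt(3)*b^4/8 - sqrt(2)*b^3/6 + 3*b^2/4 + 3*b/2


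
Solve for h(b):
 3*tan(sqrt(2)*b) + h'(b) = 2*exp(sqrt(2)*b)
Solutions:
 h(b) = C1 + sqrt(2)*exp(sqrt(2)*b) + 3*sqrt(2)*log(cos(sqrt(2)*b))/2


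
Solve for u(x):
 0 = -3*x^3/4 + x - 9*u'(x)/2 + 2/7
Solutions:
 u(x) = C1 - x^4/24 + x^2/9 + 4*x/63


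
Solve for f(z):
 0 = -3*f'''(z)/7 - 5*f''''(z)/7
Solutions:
 f(z) = C1 + C2*z + C3*z^2 + C4*exp(-3*z/5)


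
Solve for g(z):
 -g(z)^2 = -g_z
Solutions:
 g(z) = -1/(C1 + z)


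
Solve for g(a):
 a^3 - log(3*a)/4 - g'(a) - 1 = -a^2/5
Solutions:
 g(a) = C1 + a^4/4 + a^3/15 - a*log(a)/4 - 3*a/4 - a*log(3)/4


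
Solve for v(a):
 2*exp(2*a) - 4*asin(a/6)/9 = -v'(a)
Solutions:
 v(a) = C1 + 4*a*asin(a/6)/9 + 4*sqrt(36 - a^2)/9 - exp(2*a)


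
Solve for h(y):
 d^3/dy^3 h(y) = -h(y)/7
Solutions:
 h(y) = C3*exp(-7^(2/3)*y/7) + (C1*sin(sqrt(3)*7^(2/3)*y/14) + C2*cos(sqrt(3)*7^(2/3)*y/14))*exp(7^(2/3)*y/14)


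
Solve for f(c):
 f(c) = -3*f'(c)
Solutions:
 f(c) = C1*exp(-c/3)


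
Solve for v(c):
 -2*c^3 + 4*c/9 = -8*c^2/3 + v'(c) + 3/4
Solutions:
 v(c) = C1 - c^4/2 + 8*c^3/9 + 2*c^2/9 - 3*c/4


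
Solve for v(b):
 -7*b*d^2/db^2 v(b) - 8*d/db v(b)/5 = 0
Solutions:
 v(b) = C1 + C2*b^(27/35)


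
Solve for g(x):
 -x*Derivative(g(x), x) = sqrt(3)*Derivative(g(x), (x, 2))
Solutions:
 g(x) = C1 + C2*erf(sqrt(2)*3^(3/4)*x/6)


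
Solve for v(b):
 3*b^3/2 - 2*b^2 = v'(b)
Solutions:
 v(b) = C1 + 3*b^4/8 - 2*b^3/3


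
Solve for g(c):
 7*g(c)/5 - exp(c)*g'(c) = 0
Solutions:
 g(c) = C1*exp(-7*exp(-c)/5)


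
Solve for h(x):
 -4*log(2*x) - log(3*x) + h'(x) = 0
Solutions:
 h(x) = C1 + 5*x*log(x) - 5*x + x*log(48)


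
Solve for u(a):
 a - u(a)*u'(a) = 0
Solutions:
 u(a) = -sqrt(C1 + a^2)
 u(a) = sqrt(C1 + a^2)


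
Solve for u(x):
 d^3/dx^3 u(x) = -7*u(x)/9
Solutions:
 u(x) = C3*exp(-21^(1/3)*x/3) + (C1*sin(3^(5/6)*7^(1/3)*x/6) + C2*cos(3^(5/6)*7^(1/3)*x/6))*exp(21^(1/3)*x/6)


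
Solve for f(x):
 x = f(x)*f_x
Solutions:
 f(x) = -sqrt(C1 + x^2)
 f(x) = sqrt(C1 + x^2)


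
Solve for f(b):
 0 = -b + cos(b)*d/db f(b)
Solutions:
 f(b) = C1 + Integral(b/cos(b), b)


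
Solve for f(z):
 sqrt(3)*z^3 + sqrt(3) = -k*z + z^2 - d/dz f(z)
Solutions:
 f(z) = C1 - k*z^2/2 - sqrt(3)*z^4/4 + z^3/3 - sqrt(3)*z


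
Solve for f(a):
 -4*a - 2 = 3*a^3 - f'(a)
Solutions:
 f(a) = C1 + 3*a^4/4 + 2*a^2 + 2*a


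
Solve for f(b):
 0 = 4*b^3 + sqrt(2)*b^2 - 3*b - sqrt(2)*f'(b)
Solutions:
 f(b) = C1 + sqrt(2)*b^4/2 + b^3/3 - 3*sqrt(2)*b^2/4


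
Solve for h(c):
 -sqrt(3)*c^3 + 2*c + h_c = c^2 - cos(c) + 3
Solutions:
 h(c) = C1 + sqrt(3)*c^4/4 + c^3/3 - c^2 + 3*c - sin(c)


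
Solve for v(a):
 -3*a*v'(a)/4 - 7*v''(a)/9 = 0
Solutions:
 v(a) = C1 + C2*erf(3*sqrt(42)*a/28)


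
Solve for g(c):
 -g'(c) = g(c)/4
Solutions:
 g(c) = C1*exp(-c/4)


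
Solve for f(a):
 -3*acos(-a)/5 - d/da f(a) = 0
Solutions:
 f(a) = C1 - 3*a*acos(-a)/5 - 3*sqrt(1 - a^2)/5


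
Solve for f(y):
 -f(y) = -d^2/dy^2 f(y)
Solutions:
 f(y) = C1*exp(-y) + C2*exp(y)


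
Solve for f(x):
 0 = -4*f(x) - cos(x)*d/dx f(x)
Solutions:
 f(x) = C1*(sin(x)^2 - 2*sin(x) + 1)/(sin(x)^2 + 2*sin(x) + 1)


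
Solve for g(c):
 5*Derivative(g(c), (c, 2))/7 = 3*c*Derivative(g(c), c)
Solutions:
 g(c) = C1 + C2*erfi(sqrt(210)*c/10)


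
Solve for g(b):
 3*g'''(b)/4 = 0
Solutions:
 g(b) = C1 + C2*b + C3*b^2


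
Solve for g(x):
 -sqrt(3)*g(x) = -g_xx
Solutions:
 g(x) = C1*exp(-3^(1/4)*x) + C2*exp(3^(1/4)*x)


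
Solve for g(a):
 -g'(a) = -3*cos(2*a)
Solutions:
 g(a) = C1 + 3*sin(2*a)/2


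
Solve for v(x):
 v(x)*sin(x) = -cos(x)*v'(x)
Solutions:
 v(x) = C1*cos(x)


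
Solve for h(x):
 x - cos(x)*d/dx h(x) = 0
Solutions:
 h(x) = C1 + Integral(x/cos(x), x)


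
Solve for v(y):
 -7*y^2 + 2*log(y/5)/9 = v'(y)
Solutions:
 v(y) = C1 - 7*y^3/3 + 2*y*log(y)/9 - 2*y*log(5)/9 - 2*y/9


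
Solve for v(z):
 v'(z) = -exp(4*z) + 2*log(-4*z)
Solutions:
 v(z) = C1 + 2*z*log(-z) + 2*z*(-1 + 2*log(2)) - exp(4*z)/4


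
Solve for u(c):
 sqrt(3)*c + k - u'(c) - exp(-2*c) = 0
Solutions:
 u(c) = C1 + sqrt(3)*c^2/2 + c*k + exp(-2*c)/2


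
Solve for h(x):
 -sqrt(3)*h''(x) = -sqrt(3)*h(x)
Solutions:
 h(x) = C1*exp(-x) + C2*exp(x)


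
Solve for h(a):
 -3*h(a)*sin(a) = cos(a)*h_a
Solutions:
 h(a) = C1*cos(a)^3


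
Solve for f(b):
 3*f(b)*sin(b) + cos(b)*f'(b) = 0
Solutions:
 f(b) = C1*cos(b)^3


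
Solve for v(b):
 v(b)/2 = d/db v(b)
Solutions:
 v(b) = C1*exp(b/2)


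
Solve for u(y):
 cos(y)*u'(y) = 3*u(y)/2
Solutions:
 u(y) = C1*(sin(y) + 1)^(3/4)/(sin(y) - 1)^(3/4)


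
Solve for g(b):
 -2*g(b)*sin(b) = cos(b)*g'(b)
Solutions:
 g(b) = C1*cos(b)^2


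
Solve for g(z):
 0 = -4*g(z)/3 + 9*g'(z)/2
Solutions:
 g(z) = C1*exp(8*z/27)


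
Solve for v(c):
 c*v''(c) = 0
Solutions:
 v(c) = C1 + C2*c


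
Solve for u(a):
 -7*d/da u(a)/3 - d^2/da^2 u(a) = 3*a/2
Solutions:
 u(a) = C1 + C2*exp(-7*a/3) - 9*a^2/28 + 27*a/98


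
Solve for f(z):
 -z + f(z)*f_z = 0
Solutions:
 f(z) = -sqrt(C1 + z^2)
 f(z) = sqrt(C1 + z^2)


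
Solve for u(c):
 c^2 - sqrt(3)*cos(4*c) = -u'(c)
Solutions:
 u(c) = C1 - c^3/3 + sqrt(3)*sin(4*c)/4


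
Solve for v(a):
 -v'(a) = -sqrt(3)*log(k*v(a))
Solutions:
 li(k*v(a))/k = C1 + sqrt(3)*a


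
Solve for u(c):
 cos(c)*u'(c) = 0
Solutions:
 u(c) = C1


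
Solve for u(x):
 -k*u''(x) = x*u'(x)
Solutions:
 u(x) = C1 + C2*sqrt(k)*erf(sqrt(2)*x*sqrt(1/k)/2)


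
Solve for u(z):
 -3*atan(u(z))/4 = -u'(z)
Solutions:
 Integral(1/atan(_y), (_y, u(z))) = C1 + 3*z/4


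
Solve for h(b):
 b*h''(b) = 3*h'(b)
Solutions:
 h(b) = C1 + C2*b^4


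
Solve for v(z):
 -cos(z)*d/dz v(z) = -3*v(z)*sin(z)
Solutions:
 v(z) = C1/cos(z)^3


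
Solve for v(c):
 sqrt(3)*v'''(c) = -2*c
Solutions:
 v(c) = C1 + C2*c + C3*c^2 - sqrt(3)*c^4/36


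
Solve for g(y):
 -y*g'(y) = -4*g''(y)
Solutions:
 g(y) = C1 + C2*erfi(sqrt(2)*y/4)


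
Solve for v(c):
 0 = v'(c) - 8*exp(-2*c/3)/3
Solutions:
 v(c) = C1 - 4*exp(-2*c/3)


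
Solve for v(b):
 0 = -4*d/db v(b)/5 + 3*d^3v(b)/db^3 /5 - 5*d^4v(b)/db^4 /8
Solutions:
 v(b) = C1 + C2*exp(b*(8*2^(2/3)/(25*sqrt(561) + 593)^(1/3) + 8 + 2^(1/3)*(25*sqrt(561) + 593)^(1/3))/25)*sin(2^(1/3)*sqrt(3)*b*(-(25*sqrt(561) + 593)^(1/3) + 8*2^(1/3)/(25*sqrt(561) + 593)^(1/3))/25) + C3*exp(b*(8*2^(2/3)/(25*sqrt(561) + 593)^(1/3) + 8 + 2^(1/3)*(25*sqrt(561) + 593)^(1/3))/25)*cos(2^(1/3)*sqrt(3)*b*(-(25*sqrt(561) + 593)^(1/3) + 8*2^(1/3)/(25*sqrt(561) + 593)^(1/3))/25) + C4*exp(2*b*(-2^(1/3)*(25*sqrt(561) + 593)^(1/3) - 8*2^(2/3)/(25*sqrt(561) + 593)^(1/3) + 4)/25)


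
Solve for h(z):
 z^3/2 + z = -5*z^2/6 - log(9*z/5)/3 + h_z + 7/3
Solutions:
 h(z) = C1 + z^4/8 + 5*z^3/18 + z^2/2 + z*log(z)/3 - 8*z/3 - z*log(5) + 2*z*log(15)/3


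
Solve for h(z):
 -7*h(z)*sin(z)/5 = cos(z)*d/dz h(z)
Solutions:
 h(z) = C1*cos(z)^(7/5)


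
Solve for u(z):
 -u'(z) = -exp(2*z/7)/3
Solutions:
 u(z) = C1 + 7*exp(2*z/7)/6


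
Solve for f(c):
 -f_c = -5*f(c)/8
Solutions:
 f(c) = C1*exp(5*c/8)


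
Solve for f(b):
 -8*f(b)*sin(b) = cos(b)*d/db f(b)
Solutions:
 f(b) = C1*cos(b)^8


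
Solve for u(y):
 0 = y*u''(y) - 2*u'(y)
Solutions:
 u(y) = C1 + C2*y^3


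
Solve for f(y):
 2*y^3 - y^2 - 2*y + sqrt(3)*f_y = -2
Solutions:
 f(y) = C1 - sqrt(3)*y^4/6 + sqrt(3)*y^3/9 + sqrt(3)*y^2/3 - 2*sqrt(3)*y/3


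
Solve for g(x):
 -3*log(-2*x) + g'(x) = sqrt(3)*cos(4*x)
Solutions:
 g(x) = C1 + 3*x*log(-x) - 3*x + 3*x*log(2) + sqrt(3)*sin(4*x)/4


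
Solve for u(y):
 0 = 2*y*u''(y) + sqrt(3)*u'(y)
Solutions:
 u(y) = C1 + C2*y^(1 - sqrt(3)/2)


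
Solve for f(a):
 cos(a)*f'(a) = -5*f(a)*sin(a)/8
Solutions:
 f(a) = C1*cos(a)^(5/8)


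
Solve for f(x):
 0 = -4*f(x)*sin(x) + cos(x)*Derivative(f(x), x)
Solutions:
 f(x) = C1/cos(x)^4


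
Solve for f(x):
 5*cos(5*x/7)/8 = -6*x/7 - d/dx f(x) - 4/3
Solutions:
 f(x) = C1 - 3*x^2/7 - 4*x/3 - 7*sin(5*x/7)/8


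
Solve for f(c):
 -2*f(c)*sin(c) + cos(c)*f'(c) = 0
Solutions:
 f(c) = C1/cos(c)^2


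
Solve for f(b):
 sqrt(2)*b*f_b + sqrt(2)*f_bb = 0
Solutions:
 f(b) = C1 + C2*erf(sqrt(2)*b/2)


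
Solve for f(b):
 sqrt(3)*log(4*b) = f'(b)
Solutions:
 f(b) = C1 + sqrt(3)*b*log(b) - sqrt(3)*b + 2*sqrt(3)*b*log(2)


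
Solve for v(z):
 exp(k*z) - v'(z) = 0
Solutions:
 v(z) = C1 + exp(k*z)/k


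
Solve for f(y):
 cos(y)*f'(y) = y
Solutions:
 f(y) = C1 + Integral(y/cos(y), y)


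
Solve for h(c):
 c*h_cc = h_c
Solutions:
 h(c) = C1 + C2*c^2


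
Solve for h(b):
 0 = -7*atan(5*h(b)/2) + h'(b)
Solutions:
 Integral(1/atan(5*_y/2), (_y, h(b))) = C1 + 7*b


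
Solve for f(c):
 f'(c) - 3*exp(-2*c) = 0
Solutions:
 f(c) = C1 - 3*exp(-2*c)/2


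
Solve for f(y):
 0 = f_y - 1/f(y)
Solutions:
 f(y) = -sqrt(C1 + 2*y)
 f(y) = sqrt(C1 + 2*y)


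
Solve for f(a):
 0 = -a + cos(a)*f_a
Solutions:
 f(a) = C1 + Integral(a/cos(a), a)


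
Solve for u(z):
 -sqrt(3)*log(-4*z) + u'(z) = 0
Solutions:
 u(z) = C1 + sqrt(3)*z*log(-z) + sqrt(3)*z*(-1 + 2*log(2))
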